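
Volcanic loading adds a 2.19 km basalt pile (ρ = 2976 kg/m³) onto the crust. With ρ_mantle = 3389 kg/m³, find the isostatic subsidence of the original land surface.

1.92 km

Subaerial loading: s = t ρ_load / ρ_m.
s = 2.19 km × 2976/3389 = 1.92 km.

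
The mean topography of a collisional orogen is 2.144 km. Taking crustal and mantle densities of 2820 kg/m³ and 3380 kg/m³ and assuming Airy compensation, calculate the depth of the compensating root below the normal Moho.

10.8 km

Isostatic balance requires: the weight of the topography is balanced by the buoyancy of the root, ρ_c h = (ρ_m − ρ_c) r.
r = h · ρ_c / (ρ_m − ρ_c) = 2.144 km × 2820 / (3380 − 2820) = 10.8 km.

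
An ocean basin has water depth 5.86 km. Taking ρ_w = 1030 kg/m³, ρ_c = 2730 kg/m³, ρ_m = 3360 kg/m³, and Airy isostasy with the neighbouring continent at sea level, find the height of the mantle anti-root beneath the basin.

Equating mass per unit area of the two columns: replacing crust with seawater at the top is compensated by replacing crust with mantle at the base: d (ρ_c − ρ_w) = a (ρ_m − ρ_c).
a = d (ρ_c − ρ_w)/(ρ_m − ρ_c) = 5.86 km × 1700/630 = 15.8 km.

15.8 km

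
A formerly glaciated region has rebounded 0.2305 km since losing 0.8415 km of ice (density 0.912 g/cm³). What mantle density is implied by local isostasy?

3.33 g/cm³

ρ_m = ρ_ice t / u = 0.912 × 0.8415 km/0.2305 km = 3.33 g/cm³.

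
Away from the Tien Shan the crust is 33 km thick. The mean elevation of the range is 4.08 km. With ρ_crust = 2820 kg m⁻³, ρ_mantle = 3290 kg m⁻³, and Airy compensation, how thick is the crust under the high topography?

61.6 km

Root depth r = h ρ_c / (ρ_m − ρ_c) = 4.08 km × 2820 / 470 = 24.48 km.
Total thickness = T + h + r = 33 km + 4.08 km + 24.48 km = 61.6 km.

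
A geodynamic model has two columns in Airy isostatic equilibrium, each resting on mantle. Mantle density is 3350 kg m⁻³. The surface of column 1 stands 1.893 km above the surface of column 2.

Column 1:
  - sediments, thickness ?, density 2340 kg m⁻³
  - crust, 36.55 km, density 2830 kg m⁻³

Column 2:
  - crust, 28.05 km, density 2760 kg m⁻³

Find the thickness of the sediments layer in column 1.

3.85 km

Take the compensation level at the base of the deeper column (depth z_c below the surface of column 1) and equate Σ ρ_i t_i down to z_c; mantle fills any gap and the z_c terms cancel.
Column 1: x×2340 + 36.55×2830 + (z_c − 36.55 − x)×3350
Column 2: 1.893×0 + 28.05×2760 + (z_c − 1.893 − 28.05)×3350
The z_c×3350 term appears on both sides and cancels. Collect the known terms of each column as K = Σ(ρt)_known − 3350 × (depth of known layers): K_1 = 103436.5 − 3350×36.55 = −19006; K_2 = 77418 − 3350×(1.893 + 28.05) = −22891.05.
Balance: K_1 − x×(3350 − 2340) = K_2, so x = (K_1 − K_2)/(3350 − 2340) = 3885.05/1010 = 3.85 km.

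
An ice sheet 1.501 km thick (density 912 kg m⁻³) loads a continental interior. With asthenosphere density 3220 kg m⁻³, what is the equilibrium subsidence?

Equating mass per unit area of the two columns: the ice load ρ_ice t is balanced by mantle displaced below, ρ_m s.
s = t ρ_ice / ρ_m = 1.501 km × 912/3220 = 0.425 km.

0.425 km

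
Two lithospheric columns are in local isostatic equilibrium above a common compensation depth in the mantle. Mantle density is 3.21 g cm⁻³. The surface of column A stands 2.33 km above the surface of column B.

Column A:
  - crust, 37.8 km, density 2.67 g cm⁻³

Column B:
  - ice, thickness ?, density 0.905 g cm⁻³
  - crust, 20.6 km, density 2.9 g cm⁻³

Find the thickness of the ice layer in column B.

2.84 km

Take the compensation level at the base of the deeper column (depth z_c below the surface of column A) and equate Σ ρ_i t_i down to z_c; mantle fills any gap and the z_c terms cancel.
Column A: 37.8×2.67 + (z_c − 37.8)×3.21
Column B: 2.33×0 + x×0.905 + 20.6×2.9 + (z_c − 2.33 − 20.6 − x)×3.21
The z_c×3.21 term appears on both sides and cancels. Collect the known terms of each column as K = Σ(ρt)_known − 3.21 × (depth of known layers): K_A = 100.926 − 3.21×37.8 = −20.412; K_B = 59.74 − 3.21×(2.33 + 20.6) = −13.8653.
Balance: K_A = K_B − x×(3.21 − 0.905), so x = (K_B − K_A)/(3.21 − 0.905) = 6.5467/2.305 = 2.84 km.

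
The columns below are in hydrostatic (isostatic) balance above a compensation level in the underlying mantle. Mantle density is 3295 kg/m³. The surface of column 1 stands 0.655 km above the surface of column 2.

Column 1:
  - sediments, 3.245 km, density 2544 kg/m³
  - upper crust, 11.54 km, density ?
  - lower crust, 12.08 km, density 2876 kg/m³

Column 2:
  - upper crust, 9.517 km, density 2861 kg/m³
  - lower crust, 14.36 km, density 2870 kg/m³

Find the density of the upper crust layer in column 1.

Take the compensation level at the base of the deeper column (depth z_c below the surface of column 1) and equate Σ ρ_i t_i down to z_c; mantle fills any gap and the z_c terms cancel.
Column 1: 3.245×2544 + 11.54×ρ + 12.08×2876 + (z_c − 26.865)×3295
Column 2: 0.655×0 + 9.517×2861 + 14.36×2870 + (z_c − 0.655 − 23.877)×3295
The z_c×3295 term appears on both sides and cancels. Collect the known terms of each column as K = Σ(ρt)_known − 3295 × (depth of known layers): K_1 = 42997.36 − 3295×26.865 = −45522.815; K_2 = 68441.337 − 3295×(0.655 + 23.877) = −12391.603.
Balance: K_1 + 11.54×ρ = K_2, so ρ = (K_2 − K_1)/11.54 = 33131.2/11.54 = 2870 kg/m³.

2870 kg/m³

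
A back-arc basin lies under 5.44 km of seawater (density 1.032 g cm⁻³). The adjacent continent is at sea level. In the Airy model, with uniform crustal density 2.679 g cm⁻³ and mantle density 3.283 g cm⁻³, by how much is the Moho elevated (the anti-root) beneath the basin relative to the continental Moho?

By Archimedes' principle applied to the lithosphere: replacing crust with seawater at the top is compensated by replacing crust with mantle at the base: d (ρ_c − ρ_w) = a (ρ_m − ρ_c).
a = d (ρ_c − ρ_w)/(ρ_m − ρ_c) = 5.44 km × 1.647/0.604 = 14.8 km.

14.8 km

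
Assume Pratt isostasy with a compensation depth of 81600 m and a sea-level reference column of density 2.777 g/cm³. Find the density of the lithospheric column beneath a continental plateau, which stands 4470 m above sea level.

2.63 g/cm³

Pratt balance: ρ_ref D = ρ (D + h).
ρ = ρ_ref D/(D + h) = 2.777 × 81600 m/(81600 m + 4470 m) = 2.63 g/cm³.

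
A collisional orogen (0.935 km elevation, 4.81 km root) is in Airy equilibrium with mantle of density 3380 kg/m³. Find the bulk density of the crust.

2830 kg/m³

ρ_c h = (ρ_m − ρ_c) r → ρ_c (h + r) = ρ_m r → ρ_c = ρ_m r / (h + r).
ρ_c = 3380 × 4.81 km / (0.935 km + 4.81 km) = 2830 kg/m³.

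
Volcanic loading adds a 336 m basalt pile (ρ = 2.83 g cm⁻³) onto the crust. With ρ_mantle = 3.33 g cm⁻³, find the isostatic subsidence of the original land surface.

286 m

Subaerial loading: s = t ρ_load / ρ_m.
s = 336 m × 2.83/3.33 = 286 m.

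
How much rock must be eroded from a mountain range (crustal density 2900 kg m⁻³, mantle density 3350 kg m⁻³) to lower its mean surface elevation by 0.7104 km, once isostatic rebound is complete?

Net drop Δ = e − u = e − e ρ_c/ρ_m = e (ρ_m − ρ_c)/ρ_m.
e = Δ ρ_m/(ρ_m − ρ_c) = 0.7104 km × 3350/450 = 5.29 km.

5.29 km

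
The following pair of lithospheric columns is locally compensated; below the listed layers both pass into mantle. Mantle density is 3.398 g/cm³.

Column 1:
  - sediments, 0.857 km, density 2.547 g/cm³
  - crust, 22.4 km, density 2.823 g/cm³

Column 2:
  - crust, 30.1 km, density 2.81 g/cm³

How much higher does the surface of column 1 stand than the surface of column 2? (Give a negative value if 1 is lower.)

For any compensation level in the mantle, the mantle terms cancel and isostasy reduces to e = (Σt_1 − Σt_2) − (Σ(ρt)_1 − Σ(ρt)_2) / ρ_m.
Σt_1 = 23.257 km; Σt_2 = 30.1 km; Σ(ρt)_1 = 65.417979; Σ(ρt)_2 = 84.581 (in km·g/cm³).
e = (23.257 − 30.1) − (65.417979 − 84.581) / 3.398 = −1.2 km.

−1.2 km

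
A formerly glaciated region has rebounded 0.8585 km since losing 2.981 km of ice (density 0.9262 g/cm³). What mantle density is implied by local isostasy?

3.22 g/cm³

ρ_m = ρ_ice t / u = 0.9262 × 2.981 km/0.8585 km = 3.22 g/cm³.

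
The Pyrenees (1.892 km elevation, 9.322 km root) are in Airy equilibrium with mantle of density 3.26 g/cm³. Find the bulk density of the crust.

2.71 g/cm³

ρ_c h = (ρ_m − ρ_c) r → ρ_c (h + r) = ρ_m r → ρ_c = ρ_m r / (h + r).
ρ_c = 3.26 × 9.322 km / (1.892 km + 9.322 km) = 2.71 g/cm³.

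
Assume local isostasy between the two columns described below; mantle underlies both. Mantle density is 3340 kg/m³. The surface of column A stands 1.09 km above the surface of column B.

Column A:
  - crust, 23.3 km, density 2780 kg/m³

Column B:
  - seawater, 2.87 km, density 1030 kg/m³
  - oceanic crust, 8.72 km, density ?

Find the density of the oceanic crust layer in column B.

3020 kg/m³

Take the compensation level at the base of the deeper column (depth z_c below the surface of column A) and equate Σ ρ_i t_i down to z_c; mantle fills any gap and the z_c terms cancel.
Column A: 23.3×2780 + (z_c − 23.3)×3340
Column B: 1.09×0 + 2.87×1030 + 8.72×ρ + (z_c − 1.09 − 11.59)×3340
The z_c×3340 term appears on both sides and cancels. Collect the known terms of each column as K = Σ(ρt)_known − 3340 × (depth of known layers): K_A = 64774 − 3340×23.3 = −13048; K_B = 2956.1 − 3340×(1.09 + 11.59) = −39395.1.
Balance: K_A = K_B + 8.72×ρ, so ρ = (K_A − K_B)/8.72 = 26347.1/8.72 = 3020 kg/m³.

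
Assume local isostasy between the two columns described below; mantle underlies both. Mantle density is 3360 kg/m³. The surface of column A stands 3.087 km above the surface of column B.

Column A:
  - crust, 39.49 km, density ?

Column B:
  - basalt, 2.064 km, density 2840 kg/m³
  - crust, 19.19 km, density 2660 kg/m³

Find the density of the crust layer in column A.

Take the compensation level at the base of the deeper column (depth z_c below the surface of column A) and equate Σ ρ_i t_i down to z_c; mantle fills any gap and the z_c terms cancel.
Column A: 39.49×ρ + (z_c − 39.49)×3360
Column B: 3.087×0 + 2.064×2840 + 19.19×2660 + (z_c − 3.087 − 21.254)×3360
The z_c×3360 term appears on both sides and cancels. Collect the known terms of each column as K = Σ(ρt)_known − 3360 × (depth of known layers): K_A = 0 − 3360×39.49 = −132686.4; K_B = 56907.16 − 3360×(3.087 + 21.254) = −24878.6.
Balance: K_A + 39.49×ρ = K_B, so ρ = (K_B − K_A)/39.49 = 107808/39.49 = 2730 kg/m³.

2730 kg/m³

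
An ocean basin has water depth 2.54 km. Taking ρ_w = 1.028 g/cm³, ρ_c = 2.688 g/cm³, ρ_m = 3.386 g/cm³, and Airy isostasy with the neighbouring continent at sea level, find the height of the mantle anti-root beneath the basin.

6.04 km

For local isostatic compensation: replacing crust with seawater at the top is compensated by replacing crust with mantle at the base: d (ρ_c − ρ_w) = a (ρ_m − ρ_c).
a = d (ρ_c − ρ_w)/(ρ_m − ρ_c) = 2.54 km × 1.66/0.698 = 6.04 km.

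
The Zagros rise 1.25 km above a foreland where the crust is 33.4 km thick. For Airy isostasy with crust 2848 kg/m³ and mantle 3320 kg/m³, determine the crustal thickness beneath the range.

Root depth r = h ρ_c / (ρ_m − ρ_c) = 1.25 km × 2848 / 472 = 7.542 km.
Total thickness = T + h + r = 33.4 km + 1.25 km + 7.542 km = 42.2 km.

42.2 km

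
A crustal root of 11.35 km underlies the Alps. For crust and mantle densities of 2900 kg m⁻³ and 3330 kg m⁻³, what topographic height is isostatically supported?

1.68 km

In Airy isostatic equilibrium: ρ_c h = (ρ_m − ρ_c) r.
h = r (ρ_m − ρ_c) / ρ_c = 11.35 km × (3330 − 2900) / 2900 = 1.68 km.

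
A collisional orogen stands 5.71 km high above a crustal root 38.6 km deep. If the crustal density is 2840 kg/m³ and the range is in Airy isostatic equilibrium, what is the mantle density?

3260 kg/m³

Airy balance: ρ_c h = (ρ_m − ρ_c) r → ρ_m = ρ_c (1 + h/r).
ρ_m = 2840 × (1 + 5.71 km/38.6 km) = 3260 kg/m³.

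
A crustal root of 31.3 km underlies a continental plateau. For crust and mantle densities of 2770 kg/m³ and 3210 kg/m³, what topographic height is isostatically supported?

In Airy isostatic equilibrium: ρ_c h = (ρ_m − ρ_c) r.
h = r (ρ_m − ρ_c) / ρ_c = 31.3 km × (3210 − 2770) / 2770 = 4.97 km.

4.97 km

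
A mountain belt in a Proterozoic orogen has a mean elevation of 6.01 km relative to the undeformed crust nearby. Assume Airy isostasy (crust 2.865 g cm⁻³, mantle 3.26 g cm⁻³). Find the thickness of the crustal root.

43.6 km

Equating mass per unit area of the two columns: the weight of the topography is balanced by the buoyancy of the root, ρ_c h = (ρ_m − ρ_c) r.
r = h · ρ_c / (ρ_m − ρ_c) = 6.01 km × 2.865 / (3.26 − 2.865) = 43.6 km.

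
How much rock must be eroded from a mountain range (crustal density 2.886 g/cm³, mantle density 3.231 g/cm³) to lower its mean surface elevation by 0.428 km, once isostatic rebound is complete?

Net drop Δ = e − u = e − e ρ_c/ρ_m = e (ρ_m − ρ_c)/ρ_m.
e = Δ ρ_m/(ρ_m − ρ_c) = 0.428 km × 3.231/0.345 = 4.01 km.

4.01 km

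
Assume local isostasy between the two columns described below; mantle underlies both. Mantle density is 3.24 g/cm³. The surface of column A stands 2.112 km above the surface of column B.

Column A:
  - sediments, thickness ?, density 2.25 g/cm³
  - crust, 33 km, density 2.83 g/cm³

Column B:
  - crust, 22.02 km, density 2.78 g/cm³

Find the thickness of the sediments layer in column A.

Take the compensation level at the base of the deeper column (depth z_c below the surface of column A) and equate Σ ρ_i t_i down to z_c; mantle fills any gap and the z_c terms cancel.
Column A: x×2.25 + 33×2.83 + (z_c − 33 − x)×3.24
Column B: 2.112×0 + 22.02×2.78 + (z_c − 2.112 − 22.02)×3.24
The z_c×3.24 term appears on both sides and cancels. Collect the known terms of each column as K = Σ(ρt)_known − 3.24 × (depth of known layers): K_A = 93.39 − 3.24×33 = −13.53; K_B = 61.2156 − 3.24×(2.112 + 22.02) = −16.97208.
Balance: K_A − x×(3.24 − 2.25) = K_B, so x = (K_A − K_B)/(3.24 − 2.25) = 3.44208/0.99 = 3.48 km.

3.48 km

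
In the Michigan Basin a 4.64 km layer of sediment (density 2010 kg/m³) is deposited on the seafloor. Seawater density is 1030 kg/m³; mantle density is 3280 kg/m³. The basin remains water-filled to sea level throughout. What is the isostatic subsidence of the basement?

2.02 km

Submarine loading: the sediment displaces seawater, and the subsidence is in turn flooded, so s (ρ_m − ρ_w) = t (ρ_sed − ρ_w).
s = 4.64 km × (2010 − 1030) / (3280 − 1030) = 2.02 km.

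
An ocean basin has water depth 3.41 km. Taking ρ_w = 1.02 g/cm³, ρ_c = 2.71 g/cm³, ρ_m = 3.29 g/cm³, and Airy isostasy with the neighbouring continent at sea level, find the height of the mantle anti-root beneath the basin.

9.94 km

Equating mass per unit area of the two columns: replacing crust with seawater at the top is compensated by replacing crust with mantle at the base: d (ρ_c − ρ_w) = a (ρ_m − ρ_c).
a = d (ρ_c − ρ_w)/(ρ_m − ρ_c) = 3.41 km × 1.69/0.58 = 9.94 km.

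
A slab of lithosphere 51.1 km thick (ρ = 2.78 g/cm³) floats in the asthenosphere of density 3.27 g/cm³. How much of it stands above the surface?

7.66 km

Floating equilibrium: submerged depth d = t ρ_obj/ρ_fluid = 51.1 km × 2.78/3.27 = 43.44 km.
Freeboard = t − d = 51.1 km − 43.44 km = 7.66 km.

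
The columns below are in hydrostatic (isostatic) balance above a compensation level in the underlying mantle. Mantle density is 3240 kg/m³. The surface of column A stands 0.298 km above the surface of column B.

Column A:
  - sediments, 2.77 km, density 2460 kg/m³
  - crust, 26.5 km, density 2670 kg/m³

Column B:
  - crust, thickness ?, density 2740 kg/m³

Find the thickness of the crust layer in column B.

Take the compensation level at the base of the deeper column (depth z_c below the surface of column A) and equate Σ ρ_i t_i down to z_c; mantle fills any gap and the z_c terms cancel.
Column A: 2.77×2460 + 26.5×2670 + (z_c − 29.27)×3240
Column B: 0.298×0 + x×2740 + (z_c − 0.298 − 0 − x)×3240
The z_c×3240 term appears on both sides and cancels. Collect the known terms of each column as K = Σ(ρt)_known − 3240 × (depth of known layers): K_A = 77569.2 − 3240×29.27 = −17265.6; K_B = 0 − 3240×(0.298 + 0) = −965.52.
Balance: K_A = K_B − x×(3240 − 2740), so x = (K_B − K_A)/(3240 − 2740) = 16300.1/500 = 32.6 km.

32.6 km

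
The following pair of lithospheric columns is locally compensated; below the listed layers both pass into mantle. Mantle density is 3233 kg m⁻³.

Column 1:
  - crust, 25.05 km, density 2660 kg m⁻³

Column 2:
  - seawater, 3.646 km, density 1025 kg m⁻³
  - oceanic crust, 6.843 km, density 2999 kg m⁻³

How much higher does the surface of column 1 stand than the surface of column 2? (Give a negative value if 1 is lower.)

For any compensation level in the mantle, the mantle terms cancel and isostasy reduces to e = (Σt_1 − Σt_2) − (Σ(ρt)_1 − Σ(ρt)_2) / ρ_m.
Σt_1 = 25.05 km; Σt_2 = 10.489 km; Σ(ρt)_1 = 66633; Σ(ρt)_2 = 24259.307 (in km·kg m⁻³).
e = (25.05 − 10.489) − (66633 − 24259.307) / 3233 = 1.45 km.

1.45 km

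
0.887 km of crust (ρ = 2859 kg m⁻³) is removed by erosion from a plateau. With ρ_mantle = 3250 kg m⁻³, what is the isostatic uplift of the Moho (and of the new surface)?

Unloading: uplift u = e ρ_c/ρ_m = 0.887 km × 2859/3250 = 0.78 km.

0.78 km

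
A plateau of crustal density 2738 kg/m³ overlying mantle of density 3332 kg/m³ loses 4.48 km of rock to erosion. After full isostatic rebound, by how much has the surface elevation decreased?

Rebound u = e ρ_c/ρ_m = 4.48 km × 2738/3332 = 3.681 km.
Net surface drop = e − u = 4.48 km − 3.681 km = e (ρ_m − ρ_c)/ρ_m = 0.799 km.

0.799 km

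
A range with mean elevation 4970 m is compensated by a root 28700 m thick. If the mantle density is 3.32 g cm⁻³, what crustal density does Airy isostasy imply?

2.83 g cm⁻³

ρ_c h = (ρ_m − ρ_c) r → ρ_c (h + r) = ρ_m r → ρ_c = ρ_m r / (h + r).
ρ_c = 3.32 × 28700 m / (4970 m + 28700 m) = 2.83 g cm⁻³.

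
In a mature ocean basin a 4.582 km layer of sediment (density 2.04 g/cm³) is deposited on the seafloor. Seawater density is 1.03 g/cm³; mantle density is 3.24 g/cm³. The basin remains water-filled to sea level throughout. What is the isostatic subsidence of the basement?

Submarine loading: the sediment displaces seawater, and the subsidence is in turn flooded, so s (ρ_m − ρ_w) = t (ρ_sed − ρ_w).
s = 4.582 km × (2.04 − 1.03) / (3.24 − 1.03) = 2.09 km.

2.09 km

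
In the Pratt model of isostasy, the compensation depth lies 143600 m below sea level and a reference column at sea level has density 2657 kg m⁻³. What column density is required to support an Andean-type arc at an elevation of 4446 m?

2580 kg m⁻³

Pratt balance: ρ_ref D = ρ (D + h).
ρ = ρ_ref D/(D + h) = 2657 × 143600 m/(143600 m + 4446 m) = 2580 kg m⁻³.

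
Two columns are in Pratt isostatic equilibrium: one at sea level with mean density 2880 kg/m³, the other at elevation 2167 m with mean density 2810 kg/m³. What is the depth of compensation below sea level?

87000 m

ρ_ref D = ρ (D + h) → D (ρ_ref − ρ) = ρ h.
D = ρ h/(ρ_ref − ρ) = 2810 × 2167 m/(2880 − 2810) = 87000 m.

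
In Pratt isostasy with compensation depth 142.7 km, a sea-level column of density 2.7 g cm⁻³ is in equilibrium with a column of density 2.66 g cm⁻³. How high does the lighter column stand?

ρ_ref D = ρ (D + h) → h = D (ρ_ref − ρ)/ρ.
h = 142.7 km × (2.7 − 2.66)/2.66 = 2.15 km.

2.15 km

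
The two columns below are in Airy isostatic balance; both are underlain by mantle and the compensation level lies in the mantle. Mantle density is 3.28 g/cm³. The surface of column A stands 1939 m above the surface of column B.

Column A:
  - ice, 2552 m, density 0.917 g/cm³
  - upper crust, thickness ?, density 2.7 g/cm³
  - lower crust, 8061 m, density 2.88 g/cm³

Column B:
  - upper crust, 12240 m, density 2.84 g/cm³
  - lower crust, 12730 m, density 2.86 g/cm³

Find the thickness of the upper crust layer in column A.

13500 m

Take the compensation level at the base of the deeper column (depth z_c below the surface of column A) and equate Σ ρ_i t_i down to z_c; mantle fills any gap and the z_c terms cancel.
Column A: 2552×0.917 + x×2.7 + 8061×2.88 + (z_c − 10613 − x)×3.28
Column B: 1939×0 + 12240×2.84 + 12730×2.86 + (z_c − 1939 − 24970)×3.28
The z_c×3.28 term appears on both sides and cancels. Collect the known terms of each column as K = Σ(ρt)_known − 3.28 × (depth of known layers): K_A = 25555.864 − 3.28×10613 = −9254.776; K_B = 71169.4 − 3.28×(1939 + 24970) = −17092.12.
Balance: K_A − x×(3.28 − 2.7) = K_B, so x = (K_A − K_B)/(3.28 − 2.7) = 7837.34/0.58 = 13500 m.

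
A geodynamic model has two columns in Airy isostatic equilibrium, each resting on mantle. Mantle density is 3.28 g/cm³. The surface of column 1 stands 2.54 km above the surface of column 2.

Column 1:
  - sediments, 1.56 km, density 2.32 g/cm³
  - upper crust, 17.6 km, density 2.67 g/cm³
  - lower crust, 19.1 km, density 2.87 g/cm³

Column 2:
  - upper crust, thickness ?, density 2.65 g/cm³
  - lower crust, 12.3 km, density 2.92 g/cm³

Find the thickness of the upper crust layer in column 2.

Take the compensation level at the base of the deeper column (depth z_c below the surface of column 1) and equate Σ ρ_i t_i down to z_c; mantle fills any gap and the z_c terms cancel.
Column 1: 1.56×2.32 + 17.6×2.67 + 19.1×2.87 + (z_c − 38.26)×3.28
Column 2: 2.54×0 + x×2.65 + 12.3×2.92 + (z_c − 2.54 − 12.3 − x)×3.28
The z_c×3.28 term appears on both sides and cancels. Collect the known terms of each column as K = Σ(ρt)_known − 3.28 × (depth of known layers): K_1 = 105.4282 − 3.28×38.26 = −20.0646; K_2 = 35.916 − 3.28×(2.54 + 12.3) = −12.7592.
Balance: K_1 = K_2 − x×(3.28 − 2.65), so x = (K_2 − K_1)/(3.28 − 2.65) = 7.3054/0.63 = 11.6 km.

11.6 km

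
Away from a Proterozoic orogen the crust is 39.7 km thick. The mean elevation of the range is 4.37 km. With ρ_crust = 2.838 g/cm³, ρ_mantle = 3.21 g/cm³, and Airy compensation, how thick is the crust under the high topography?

Root depth r = h ρ_c / (ρ_m − ρ_c) = 4.37 km × 2.838 / 0.372 = 33.34 km.
Total thickness = T + h + r = 39.7 km + 4.37 km + 33.34 km = 77.4 km.

77.4 km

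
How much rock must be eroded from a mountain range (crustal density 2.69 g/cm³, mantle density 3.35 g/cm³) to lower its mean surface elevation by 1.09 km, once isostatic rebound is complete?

5.53 km

Net drop Δ = e − u = e − e ρ_c/ρ_m = e (ρ_m − ρ_c)/ρ_m.
e = Δ ρ_m/(ρ_m − ρ_c) = 1.09 km × 3.35/0.66 = 5.53 km.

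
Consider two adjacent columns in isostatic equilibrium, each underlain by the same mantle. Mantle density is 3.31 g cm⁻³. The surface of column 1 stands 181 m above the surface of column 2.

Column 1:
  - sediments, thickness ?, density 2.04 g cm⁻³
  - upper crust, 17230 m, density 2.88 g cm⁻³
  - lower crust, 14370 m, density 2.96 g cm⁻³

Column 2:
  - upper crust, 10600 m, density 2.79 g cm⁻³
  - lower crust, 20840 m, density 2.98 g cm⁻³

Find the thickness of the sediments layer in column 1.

433 m

Take the compensation level at the base of the deeper column (depth z_c below the surface of column 1) and equate Σ ρ_i t_i down to z_c; mantle fills any gap and the z_c terms cancel.
Column 1: x×2.04 + 17230×2.88 + 14370×2.96 + (z_c − 31600 − x)×3.31
Column 2: 181×0 + 10600×2.79 + 20840×2.98 + (z_c − 181 − 31440)×3.31
The z_c×3.31 term appears on both sides and cancels. Collect the known terms of each column as K = Σ(ρt)_known − 3.31 × (depth of known layers): K_1 = 92157.6 − 3.31×31600 = −12438.4; K_2 = 91677.2 − 3.31×(181 + 31440) = −12988.31.
Balance: K_1 − x×(3.31 − 2.04) = K_2, so x = (K_1 − K_2)/(3.31 − 2.04) = 549.91/1.27 = 433 m.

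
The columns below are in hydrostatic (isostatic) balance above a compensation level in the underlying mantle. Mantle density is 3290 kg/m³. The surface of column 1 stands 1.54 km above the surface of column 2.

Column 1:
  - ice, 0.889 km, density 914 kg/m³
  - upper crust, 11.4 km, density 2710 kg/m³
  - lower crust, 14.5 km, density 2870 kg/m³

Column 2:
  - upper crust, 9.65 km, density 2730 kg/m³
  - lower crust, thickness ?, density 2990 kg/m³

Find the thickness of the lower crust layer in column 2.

14.5 km

Take the compensation level at the base of the deeper column (depth z_c below the surface of column 1) and equate Σ ρ_i t_i down to z_c; mantle fills any gap and the z_c terms cancel.
Column 1: 0.889×914 + 11.4×2710 + 14.5×2870 + (z_c − 26.789)×3290
Column 2: 1.54×0 + 9.65×2730 + x×2990 + (z_c − 1.54 − 9.65 − x)×3290
The z_c×3290 term appears on both sides and cancels. Collect the known terms of each column as K = Σ(ρt)_known − 3290 × (depth of known layers): K_1 = 73321.546 − 3290×26.789 = −14814.264; K_2 = 26344.5 − 3290×(1.54 + 9.65) = −10470.6.
Balance: K_1 = K_2 − x×(3290 − 2990), so x = (K_2 − K_1)/(3290 − 2990) = 4343.66/300 = 14.5 km.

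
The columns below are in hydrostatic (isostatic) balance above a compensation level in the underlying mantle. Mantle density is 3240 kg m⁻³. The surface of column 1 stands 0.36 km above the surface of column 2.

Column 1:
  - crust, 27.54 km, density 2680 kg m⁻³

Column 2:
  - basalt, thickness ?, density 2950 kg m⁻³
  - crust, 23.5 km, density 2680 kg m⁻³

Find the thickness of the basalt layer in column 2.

Take the compensation level at the base of the deeper column (depth z_c below the surface of column 1) and equate Σ ρ_i t_i down to z_c; mantle fills any gap and the z_c terms cancel.
Column 1: 27.54×2680 + (z_c − 27.54)×3240
Column 2: 0.36×0 + x×2950 + 23.5×2680 + (z_c − 0.36 − 23.5 − x)×3240
The z_c×3240 term appears on both sides and cancels. Collect the known terms of each column as K = Σ(ρt)_known − 3240 × (depth of known layers): K_1 = 73807.2 − 3240×27.54 = −15422.4; K_2 = 62980 − 3240×(0.36 + 23.5) = −14326.4.
Balance: K_1 = K_2 − x×(3240 − 2950), so x = (K_2 − K_1)/(3240 − 2950) = 1096/290 = 3.78 km.

3.78 km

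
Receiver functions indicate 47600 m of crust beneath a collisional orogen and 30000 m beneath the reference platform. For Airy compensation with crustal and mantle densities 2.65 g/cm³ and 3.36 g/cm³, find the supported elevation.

Excess crust Δ = 47600 m − 30000 m = 17600 m, split between elevation h and root r with h + r = Δ.
Airy balance ρ_c h = (ρ_m − ρ_c) r gives r = h ρ_c/(ρ_m − ρ_c), so h (1 + ρ_c/(ρ_m − ρ_c)) = Δ, i.e. h = Δ (ρ_m − ρ_c)/ρ_m.
h = 17600 m × 0.71/3.36 = 3720 m.

3720 m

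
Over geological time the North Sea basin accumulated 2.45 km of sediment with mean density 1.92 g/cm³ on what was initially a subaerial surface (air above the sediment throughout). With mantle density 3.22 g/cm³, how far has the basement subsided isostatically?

Subaerial load: s = t ρ_sed / ρ_m = 2.45 km × 1.92/3.22 = 1.46 km.

1.46 km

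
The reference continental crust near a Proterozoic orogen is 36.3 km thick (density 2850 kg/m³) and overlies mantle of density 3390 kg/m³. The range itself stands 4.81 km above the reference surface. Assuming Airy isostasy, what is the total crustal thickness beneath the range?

Root depth r = h ρ_c / (ρ_m − ρ_c) = 4.81 km × 2850 / 540 = 25.39 km.
Total thickness = T + h + r = 36.3 km + 4.81 km + 25.39 km = 66.5 km.

66.5 km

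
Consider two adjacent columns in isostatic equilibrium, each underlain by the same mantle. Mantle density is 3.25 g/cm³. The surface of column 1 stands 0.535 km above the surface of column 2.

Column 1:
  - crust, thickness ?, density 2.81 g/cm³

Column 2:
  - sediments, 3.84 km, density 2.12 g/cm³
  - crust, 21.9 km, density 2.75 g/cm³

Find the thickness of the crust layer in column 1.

38.7 km

Take the compensation level at the base of the deeper column (depth z_c below the surface of column 1) and equate Σ ρ_i t_i down to z_c; mantle fills any gap and the z_c terms cancel.
Column 1: x×2.81 + (z_c − 0 − x)×3.25
Column 2: 0.535×0 + 3.84×2.12 + 21.9×2.75 + (z_c − 0.535 − 25.74)×3.25
The z_c×3.25 term appears on both sides and cancels. Collect the known terms of each column as K = Σ(ρt)_known − 3.25 × (depth of known layers): K_1 = 0 − 3.25×0 = 0; K_2 = 68.3658 − 3.25×(0.535 + 25.74) = −17.02795.
Balance: K_1 − x×(3.25 − 2.81) = K_2, so x = (K_1 − K_2)/(3.25 − 2.81) = 17.028/0.44 = 38.7 km.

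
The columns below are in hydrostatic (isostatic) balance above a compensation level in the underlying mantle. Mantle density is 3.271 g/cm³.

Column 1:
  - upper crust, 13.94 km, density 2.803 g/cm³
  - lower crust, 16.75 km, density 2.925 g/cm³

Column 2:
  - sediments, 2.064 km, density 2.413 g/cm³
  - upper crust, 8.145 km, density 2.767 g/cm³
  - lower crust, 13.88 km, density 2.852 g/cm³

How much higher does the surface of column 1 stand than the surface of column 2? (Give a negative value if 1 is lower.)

For any compensation level in the mantle, the mantle terms cancel and isostasy reduces to e = (Σt_1 − Σt_2) − (Σ(ρt)_1 − Σ(ρt)_2) / ρ_m.
Σt_1 = 30.69 km; Σt_2 = 24.089 km; Σ(ρt)_1 = 88.06757; Σ(ρt)_2 = 67.103407 (in km·g/cm³).
e = (30.69 − 24.089) − (88.06757 − 67.103407) / 3.271 = 0.192 km.

0.192 km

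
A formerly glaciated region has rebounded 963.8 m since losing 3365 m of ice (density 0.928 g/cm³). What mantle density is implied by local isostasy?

3.24 g/cm³

ρ_m = ρ_ice t / u = 0.928 × 3365 m/963.8 m = 3.24 g/cm³.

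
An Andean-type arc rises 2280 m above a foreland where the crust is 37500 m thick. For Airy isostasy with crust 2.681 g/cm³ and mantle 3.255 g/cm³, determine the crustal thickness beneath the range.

50400 m

Root depth r = h ρ_c / (ρ_m − ρ_c) = 2280 m × 2.681 / 0.574 = 10650 m.
Total thickness = T + h + r = 37500 m + 2280 m + 10650 m = 50400 m.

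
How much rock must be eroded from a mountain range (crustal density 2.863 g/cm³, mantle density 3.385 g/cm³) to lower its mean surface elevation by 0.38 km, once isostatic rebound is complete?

Net drop Δ = e − u = e − e ρ_c/ρ_m = e (ρ_m − ρ_c)/ρ_m.
e = Δ ρ_m/(ρ_m − ρ_c) = 0.38 km × 3.385/0.522 = 2.46 km.

2.46 km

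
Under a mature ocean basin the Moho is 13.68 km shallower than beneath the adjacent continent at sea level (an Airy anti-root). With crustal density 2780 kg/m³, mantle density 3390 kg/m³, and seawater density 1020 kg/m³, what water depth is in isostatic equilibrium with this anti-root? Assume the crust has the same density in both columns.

4.74 km

Replacing a thickness d of crust by seawater at the top must be balanced by replacing crust with mantle at the base: d (ρ_c − ρ_w) = a (ρ_m − ρ_c).
d = a (ρ_m − ρ_c)/(ρ_c − ρ_w) = 13.68 km × 610/1760 = 4.74 km.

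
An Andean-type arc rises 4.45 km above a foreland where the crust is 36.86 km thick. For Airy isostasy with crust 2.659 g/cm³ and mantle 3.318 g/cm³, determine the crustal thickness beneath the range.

59.3 km

Root depth r = h ρ_c / (ρ_m − ρ_c) = 4.45 km × 2.659 / 0.659 = 17.96 km.
Total thickness = T + h + r = 36.86 km + 4.45 km + 17.96 km = 59.3 km.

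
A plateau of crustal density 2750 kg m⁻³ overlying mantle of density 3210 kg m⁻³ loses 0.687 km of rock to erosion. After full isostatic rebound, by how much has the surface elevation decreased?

Rebound u = e ρ_c/ρ_m = 0.687 km × 2750/3210 = 0.5886 km.
Net surface drop = e − u = 0.687 km − 0.5886 km = e (ρ_m − ρ_c)/ρ_m = 0.0984 km.

0.0984 km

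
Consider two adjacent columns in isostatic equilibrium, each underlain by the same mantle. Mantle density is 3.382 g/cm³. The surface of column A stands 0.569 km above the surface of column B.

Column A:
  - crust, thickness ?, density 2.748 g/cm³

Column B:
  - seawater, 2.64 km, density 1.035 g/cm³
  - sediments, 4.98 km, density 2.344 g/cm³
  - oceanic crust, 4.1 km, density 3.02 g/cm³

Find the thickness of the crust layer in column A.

23.3 km

Take the compensation level at the base of the deeper column (depth z_c below the surface of column A) and equate Σ ρ_i t_i down to z_c; mantle fills any gap and the z_c terms cancel.
Column A: x×2.748 + (z_c − 0 − x)×3.382
Column B: 0.569×0 + 2.64×1.035 + 4.98×2.344 + 4.1×3.02 + (z_c − 0.569 − 11.72)×3.382
The z_c×3.382 term appears on both sides and cancels. Collect the known terms of each column as K = Σ(ρt)_known − 3.382 × (depth of known layers): K_A = 0 − 3.382×0 = 0; K_B = 26.78752 − 3.382×(0.569 + 11.72) = −14.773878.
Balance: K_A − x×(3.382 − 2.748) = K_B, so x = (K_A − K_B)/(3.382 − 2.748) = 14.7739/0.634 = 23.3 km.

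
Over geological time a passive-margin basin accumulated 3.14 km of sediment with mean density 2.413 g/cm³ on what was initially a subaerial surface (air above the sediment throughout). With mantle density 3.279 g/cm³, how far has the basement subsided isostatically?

2.31 km

Subaerial load: s = t ρ_sed / ρ_m = 3.14 km × 2.413/3.279 = 2.31 km.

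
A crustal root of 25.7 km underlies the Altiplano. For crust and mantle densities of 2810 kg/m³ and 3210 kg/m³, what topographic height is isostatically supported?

3.66 km

Isostatic balance requires: ρ_c h = (ρ_m − ρ_c) r.
h = r (ρ_m − ρ_c) / ρ_c = 25.7 km × (3210 − 2810) / 2810 = 3.66 km.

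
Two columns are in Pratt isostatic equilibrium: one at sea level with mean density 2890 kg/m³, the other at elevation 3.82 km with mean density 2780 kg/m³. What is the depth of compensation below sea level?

96.5 km

ρ_ref D = ρ (D + h) → D (ρ_ref − ρ) = ρ h.
D = ρ h/(ρ_ref − ρ) = 2780 × 3.82 km/(2890 − 2780) = 96.5 km.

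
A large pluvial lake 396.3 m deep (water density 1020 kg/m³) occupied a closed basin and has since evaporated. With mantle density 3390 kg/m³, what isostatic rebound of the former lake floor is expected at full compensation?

u = d ρ_w/ρ_m = 396.3 m × 1020/3390 = 119 m.

119 m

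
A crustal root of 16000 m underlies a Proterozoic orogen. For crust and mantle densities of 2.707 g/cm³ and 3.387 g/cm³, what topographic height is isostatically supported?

For local isostatic compensation: ρ_c h = (ρ_m − ρ_c) r.
h = r (ρ_m − ρ_c) / ρ_c = 16000 m × (3.387 − 2.707) / 2.707 = 4020 m.

4020 m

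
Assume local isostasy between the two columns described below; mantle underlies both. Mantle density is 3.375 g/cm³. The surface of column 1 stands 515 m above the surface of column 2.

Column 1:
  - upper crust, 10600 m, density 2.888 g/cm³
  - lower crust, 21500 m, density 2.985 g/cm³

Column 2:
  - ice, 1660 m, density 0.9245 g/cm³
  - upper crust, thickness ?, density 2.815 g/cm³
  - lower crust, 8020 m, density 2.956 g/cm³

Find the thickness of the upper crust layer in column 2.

7820 m

Take the compensation level at the base of the deeper column (depth z_c below the surface of column 1) and equate Σ ρ_i t_i down to z_c; mantle fills any gap and the z_c terms cancel.
Column 1: 10600×2.888 + 21500×2.985 + (z_c − 32100)×3.375
Column 2: 515×0 + 1660×0.9245 + x×2.815 + 8020×2.956 + (z_c − 515 − 9680 − x)×3.375
The z_c×3.375 term appears on both sides and cancels. Collect the known terms of each column as K = Σ(ρt)_known − 3.375 × (depth of known layers): K_1 = 94790.3 − 3.375×32100 = −13547.2; K_2 = 25241.79 − 3.375×(515 + 9680) = −9166.335.
Balance: K_1 = K_2 − x×(3.375 − 2.815), so x = (K_2 − K_1)/(3.375 − 2.815) = 4380.86/0.56 = 7820 m.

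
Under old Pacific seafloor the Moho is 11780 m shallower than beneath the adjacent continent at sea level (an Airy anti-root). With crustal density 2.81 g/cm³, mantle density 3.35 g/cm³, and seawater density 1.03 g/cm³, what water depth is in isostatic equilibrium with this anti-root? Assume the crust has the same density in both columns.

Replacing a thickness d of crust by seawater at the top must be balanced by replacing crust with mantle at the base: d (ρ_c − ρ_w) = a (ρ_m − ρ_c).
d = a (ρ_m − ρ_c)/(ρ_c − ρ_w) = 11780 m × 0.54/1.78 = 3570 m.

3570 m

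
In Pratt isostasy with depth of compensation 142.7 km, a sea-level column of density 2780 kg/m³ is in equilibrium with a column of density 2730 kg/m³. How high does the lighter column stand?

2.61 km

ρ_ref D = ρ (D + h) → h = D (ρ_ref − ρ)/ρ.
h = 142.7 km × (2780 − 2730)/2730 = 2.61 km.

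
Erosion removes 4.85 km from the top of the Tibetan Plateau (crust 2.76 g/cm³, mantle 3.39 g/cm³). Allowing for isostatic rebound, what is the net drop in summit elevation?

0.901 km

Rebound u = e ρ_c/ρ_m = 4.85 km × 2.76/3.39 = 3.949 km.
Net surface drop = e − u = 4.85 km − 3.949 km = e (ρ_m − ρ_c)/ρ_m = 0.901 km.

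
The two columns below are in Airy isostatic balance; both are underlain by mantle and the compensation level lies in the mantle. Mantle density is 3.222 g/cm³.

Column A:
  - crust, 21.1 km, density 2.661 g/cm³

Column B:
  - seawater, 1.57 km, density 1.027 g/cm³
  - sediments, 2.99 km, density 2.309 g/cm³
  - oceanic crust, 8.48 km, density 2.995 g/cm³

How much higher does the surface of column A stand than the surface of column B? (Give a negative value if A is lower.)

1.16 km

For any compensation level in the mantle, the mantle terms cancel and isostasy reduces to e = (Σt_A − Σt_B) − (Σ(ρt)_A − Σ(ρt)_B) / ρ_m.
Σt_A = 21.1 km; Σt_B = 13.04 km; Σ(ρt)_A = 56.1471; Σ(ρt)_B = 33.9139 (in km·g/cm³).
e = (21.1 − 13.04) − (56.1471 − 33.9139) / 3.222 = 1.16 km.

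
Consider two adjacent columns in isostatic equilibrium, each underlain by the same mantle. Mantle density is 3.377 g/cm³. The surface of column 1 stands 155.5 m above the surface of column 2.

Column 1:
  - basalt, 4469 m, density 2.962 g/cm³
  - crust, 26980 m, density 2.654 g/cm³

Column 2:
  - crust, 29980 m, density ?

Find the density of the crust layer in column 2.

2.68 g/cm³

Take the compensation level at the base of the deeper column (depth z_c below the surface of column 1) and equate Σ ρ_i t_i down to z_c; mantle fills any gap and the z_c terms cancel.
Column 1: 4469×2.962 + 26980×2.654 + (z_c − 31449)×3.377
Column 2: 155.5×0 + 29980×ρ + (z_c − 155.5 − 29980)×3.377
The z_c×3.377 term appears on both sides and cancels. Collect the known terms of each column as K = Σ(ρt)_known − 3.377 × (depth of known layers): K_1 = 84842.098 − 3.377×31449 = −21361.175; K_2 = 0 − 3.377×(155.5 + 29980) = −101767.584.
Balance: K_1 = K_2 + 29980×ρ, so ρ = (K_1 − K_2)/29980 = 80406.4/29980 = 2.68 g/cm³.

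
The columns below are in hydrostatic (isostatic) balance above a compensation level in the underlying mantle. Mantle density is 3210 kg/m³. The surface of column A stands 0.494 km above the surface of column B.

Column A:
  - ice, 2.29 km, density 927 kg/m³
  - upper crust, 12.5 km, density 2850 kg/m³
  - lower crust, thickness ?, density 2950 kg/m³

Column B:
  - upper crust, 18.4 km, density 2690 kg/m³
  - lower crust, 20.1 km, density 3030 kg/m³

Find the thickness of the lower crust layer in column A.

19.4 km

Take the compensation level at the base of the deeper column (depth z_c below the surface of column A) and equate Σ ρ_i t_i down to z_c; mantle fills any gap and the z_c terms cancel.
Column A: 2.29×927 + 12.5×2850 + x×2950 + (z_c − 14.79 − x)×3210
Column B: 0.494×0 + 18.4×2690 + 20.1×3030 + (z_c − 0.494 − 38.5)×3210
The z_c×3210 term appears on both sides and cancels. Collect the known terms of each column as K = Σ(ρt)_known − 3210 × (depth of known layers): K_A = 37747.83 − 3210×14.79 = −9728.07; K_B = 110399 − 3210×(0.494 + 38.5) = −14771.74.
Balance: K_A − x×(3210 − 2950) = K_B, so x = (K_A − K_B)/(3210 − 2950) = 5043.67/260 = 19.4 km.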